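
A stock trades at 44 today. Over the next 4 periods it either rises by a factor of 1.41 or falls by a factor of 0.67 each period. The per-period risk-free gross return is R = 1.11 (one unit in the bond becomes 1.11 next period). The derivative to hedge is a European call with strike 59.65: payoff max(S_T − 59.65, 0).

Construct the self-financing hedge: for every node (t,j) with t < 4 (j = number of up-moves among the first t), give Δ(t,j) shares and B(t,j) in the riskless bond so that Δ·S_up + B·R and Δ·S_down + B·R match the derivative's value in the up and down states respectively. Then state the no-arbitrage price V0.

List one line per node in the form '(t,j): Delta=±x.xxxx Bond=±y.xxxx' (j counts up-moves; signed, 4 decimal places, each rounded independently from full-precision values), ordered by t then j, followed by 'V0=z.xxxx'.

Since d<R<u, set p* = (R−d)/(u−d) = 0.5946; price each node as the discounted p*-expectation of its children.
Terminal values V(4,·): V(4,0)=0.0000, V(4,1)=0.0000, V(4,2)=0.0000, V(4,3)=22.9890, V(4,4)=114.2618
Node (3,0) S=13.2336: V=(p*·0.0000+(1−p*)·0.0000)/1.11=0.0000; Δ=(0.0000−0.0000)/(18.6593−8.8665)=0.0000; B=V−Δ·S=0.0000
Node (3,1) S=27.8498: V=(p*·0.0000+(1−p*)·0.0000)/1.11=0.0000; Δ=(0.0000−0.0000)/(39.2682−18.6593)=0.0000; B=V−Δ·S=0.0000
Node (3,2) S=58.6092: V=(p*·22.9890+(1−p*)·0.0000)/1.11=12.3145; Δ=(22.9890−0.0000)/(82.6390−39.2682)=0.5301; B=V−Δ·S=-18.7516
Node (3,3) S=123.3417: V=(p*·114.2618+(1−p*)·22.9890)/1.11=69.6030; Δ=(114.2618−22.9890)/(173.9118−82.6390)=1.0000; B=V−Δ·S=-53.7387
Node (2,0) S=19.7516: V=(p*·0.0000+(1−p*)·0.0000)/1.11=0.0000; Δ=(0.0000−0.0000)/(27.8498−13.2336)=0.0000; B=V−Δ·S=0.0000
Node (2,1) S=41.5668: V=(p*·12.3145+(1−p*)·0.0000)/1.11=6.5965; Δ=(12.3145−0.0000)/(58.6092−27.8498)=0.4003; B=V−Δ·S=-10.0447
Node (2,2) S=87.4764: V=(p*·69.6030+(1−p*)·12.3145)/1.11=41.7819; Δ=(69.6030−12.3145)/(123.3417−58.6092)=0.8850; B=V−Δ·S=-35.6349
Node (1,0) S=29.4800: V=(p*·6.5965+(1−p*)·0.0000)/1.11=3.5336; Δ=(6.5965−0.0000)/(41.5668−19.7516)=0.3024; B=V−Δ·S=-5.3807
Node (1,1) S=62.0400: V=(p*·41.7819+(1−p*)·6.5965)/1.11=24.7906; Δ=(41.7819−6.5965)/(87.4764−41.5668)=0.7664; B=V−Δ·S=-22.7572
Node (0,0) S=44.0000: V=(p*·24.7906+(1−p*)·3.5336)/1.11=14.5702; Δ=(24.7906−3.5336)/(62.0400−29.4800)=0.6529; B=V−Δ·S=-14.1556
Each (Δ,B) replicates both successor values, so the strategy is self-financing and V0 is arbitrage-free.

(0,0): Delta=0.6529 Bond=-14.1556
(1,0): Delta=0.3024 Bond=-5.3807
(1,1): Delta=0.7664 Bond=-22.7572
(2,0): Delta=0.0000 Bond=0.0000
(2,1): Delta=0.4003 Bond=-10.0447
(2,2): Delta=0.8850 Bond=-35.6349
(3,0): Delta=0.0000 Bond=0.0000
(3,1): Delta=0.0000 Bond=0.0000
(3,2): Delta=0.5301 Bond=-18.7516
(3,3): Delta=1.0000 Bond=-53.7387
V0=14.5702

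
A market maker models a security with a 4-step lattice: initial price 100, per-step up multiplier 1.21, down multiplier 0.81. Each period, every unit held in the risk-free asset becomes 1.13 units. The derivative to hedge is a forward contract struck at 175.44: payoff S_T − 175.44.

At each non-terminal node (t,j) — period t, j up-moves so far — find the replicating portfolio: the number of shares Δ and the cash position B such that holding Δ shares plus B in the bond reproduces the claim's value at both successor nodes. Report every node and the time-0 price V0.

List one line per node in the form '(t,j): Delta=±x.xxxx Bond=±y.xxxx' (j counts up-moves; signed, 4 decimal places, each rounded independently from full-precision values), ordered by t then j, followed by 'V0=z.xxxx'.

Under the risk-neutral measure, an up-move has probability p* = (R−d)/(u−d) = 0.8000 and values discount at R = 1.13.
Terminal values V(4,·): V(4,0)=-132.3933, V(4,1)=-111.1356, V(4,2)=-79.3804, V(4,3)=-31.9436, V(4,4)=38.9189
(3,0): S=53.1441. Δ = (V_up−V_dn)/(S_up−S_dn) = (-111.1356−-132.3933)/(64.3044−43.0467) = 1.0000. V = [p*·-111.1356 + (1−p*)·-132.3933]/1.13 = -102.1125. B = V − Δ·S = -155.2566.
(3,1): S=79.3881. Δ = (V_up−V_dn)/(S_up−S_dn) = (-79.3804−-111.1356)/(96.0596−64.3044) = 1.0000. V = [p*·-79.3804 + (1−p*)·-111.1356]/1.13 = -75.8685. B = V − Δ·S = -155.2566.
(3,2): S=118.5921. Δ = (V_up−V_dn)/(S_up−S_dn) = (-31.9436−-79.3804)/(143.4964−96.0596) = 1.0000. V = [p*·-31.9436 + (1−p*)·-79.3804]/1.13 = -36.6645. B = V − Δ·S = -155.2566.
(3,3): S=177.1561. Δ = (V_up−V_dn)/(S_up−S_dn) = (38.9189−-31.9436)/(214.3589−143.4964) = 1.0000. V = [p*·38.9189 + (1−p*)·-31.9436]/1.13 = 21.8995. B = V − Δ·S = -155.2566.
(2,0): S=65.6100. Δ = (V_up−V_dn)/(S_up−S_dn) = (-75.8685−-102.1125)/(79.3881−53.1441) = 1.0000. V = [p*·-75.8685 + (1−p*)·-102.1125]/1.13 = -71.7853. B = V − Δ·S = -137.3953.
(2,1): S=98.0100. Δ = (V_up−V_dn)/(S_up−S_dn) = (-36.6645−-75.8685)/(118.5921−79.3881) = 1.0000. V = [p*·-36.6645 + (1−p*)·-75.8685]/1.13 = -39.3853. B = V − Δ·S = -137.3953.
(2,2): S=146.4100. Δ = (V_up−V_dn)/(S_up−S_dn) = (21.8995−-36.6645)/(177.1561−118.5921) = 1.0000. V = [p*·21.8995 + (1−p*)·-36.6645]/1.13 = 9.0147. B = V − Δ·S = -137.3953.
(1,0): S=81.0000. Δ = (V_up−V_dn)/(S_up−S_dn) = (-39.3853−-71.7853)/(98.0100−65.6100) = 1.0000. V = [p*·-39.3853 + (1−p*)·-71.7853]/1.13 = -40.5887. B = V − Δ·S = -121.5887.
(1,1): S=121.0000. Δ = (V_up−V_dn)/(S_up−S_dn) = (9.0147−-39.3853)/(146.4100−98.0100) = 1.0000. V = [p*·9.0147 + (1−p*)·-39.3853]/1.13 = -0.5887. B = V − Δ·S = -121.5887.
(0,0): S=100.0000. Δ = (V_up−V_dn)/(S_up−S_dn) = (-0.5887−-40.5887)/(121.0000−81.0000) = 1.0000. V = [p*·-0.5887 + (1−p*)·-40.5887]/1.13 = -7.6006. B = V − Δ·S = -107.6006.
Self-financing check: at every node Δ·S+B equals the discounted successor values.

(0,0): Delta=1.0000 Bond=-107.6006
(1,0): Delta=1.0000 Bond=-121.5887
(1,1): Delta=1.0000 Bond=-121.5887
(2,0): Delta=1.0000 Bond=-137.3953
(2,1): Delta=1.0000 Bond=-137.3953
(2,2): Delta=1.0000 Bond=-137.3953
(3,0): Delta=1.0000 Bond=-155.2566
(3,1): Delta=1.0000 Bond=-155.2566
(3,2): Delta=1.0000 Bond=-155.2566
(3,3): Delta=1.0000 Bond=-155.2566
V0=-7.6006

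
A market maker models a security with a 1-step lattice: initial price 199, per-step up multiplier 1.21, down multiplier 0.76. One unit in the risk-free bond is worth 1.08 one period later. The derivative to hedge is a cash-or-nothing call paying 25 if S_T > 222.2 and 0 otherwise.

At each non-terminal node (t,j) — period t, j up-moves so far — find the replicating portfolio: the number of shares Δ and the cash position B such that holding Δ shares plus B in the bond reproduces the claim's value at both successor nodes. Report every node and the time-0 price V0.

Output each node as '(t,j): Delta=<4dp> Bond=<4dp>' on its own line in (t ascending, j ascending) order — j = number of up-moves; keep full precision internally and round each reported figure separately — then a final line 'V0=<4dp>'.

Risk-neutral probability p* = (R−d)/(u−d) = (1.08−0.76)/(1.21−0.76) = 0.7111.
Terminal values V(1,·): V(1,0)=0.0000, V(1,1)=25.0000
Node (0,0) S=199.0000: V=(p*·25.0000+(1−p*)·0.0000)/1.08=16.4609; Δ=(25.0000−0.0000)/(240.7900−151.2400)=0.2792; B=V−Δ·S=-39.0947
Root portfolio cost Δ·199+B reproduces V0=16.4609.

(0,0): Delta=0.2792 Bond=-39.0947
V0=16.4609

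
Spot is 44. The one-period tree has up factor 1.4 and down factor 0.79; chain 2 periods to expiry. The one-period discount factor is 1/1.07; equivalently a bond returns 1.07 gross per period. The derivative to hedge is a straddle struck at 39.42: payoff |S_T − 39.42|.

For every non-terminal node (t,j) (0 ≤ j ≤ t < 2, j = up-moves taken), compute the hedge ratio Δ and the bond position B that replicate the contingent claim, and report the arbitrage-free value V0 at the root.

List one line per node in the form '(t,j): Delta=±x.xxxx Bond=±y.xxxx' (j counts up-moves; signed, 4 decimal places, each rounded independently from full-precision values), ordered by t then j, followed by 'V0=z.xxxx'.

Risk-neutral probability p* = (R−d)/(u−d) = (1.07−0.79)/(1.4−0.79) = 0.4590.
Terminal payoffs: V(2,0)=11.9596, V(2,1)=9.2440, V(2,2)=46.8200
  t=1,j=0: stock 34.7600 → up 48.6640 (V=9.2440), down 27.4604 (V=11.9596). Price 10.0122; hedge Δ=-0.1281, bond B=14.4640.
  t=1,j=1: stock 61.6000 → up 86.2400 (V=46.8200), down 48.6640 (V=9.2440). Price 24.7589; hedge Δ=1.0000, bond B=-36.8411.
  t=0,j=0: stock 44.0000 → up 61.6000 (V=24.7589), down 34.7600 (V=10.0122). Price 15.6834; hedge Δ=0.5494, bond B=-8.4915.
Root portfolio cost Δ·44+B reproduces V0=15.6834.

(0,0): Delta=0.5494 Bond=-8.4915
(1,0): Delta=-0.1281 Bond=14.4640
(1,1): Delta=1.0000 Bond=-36.8411
V0=15.6834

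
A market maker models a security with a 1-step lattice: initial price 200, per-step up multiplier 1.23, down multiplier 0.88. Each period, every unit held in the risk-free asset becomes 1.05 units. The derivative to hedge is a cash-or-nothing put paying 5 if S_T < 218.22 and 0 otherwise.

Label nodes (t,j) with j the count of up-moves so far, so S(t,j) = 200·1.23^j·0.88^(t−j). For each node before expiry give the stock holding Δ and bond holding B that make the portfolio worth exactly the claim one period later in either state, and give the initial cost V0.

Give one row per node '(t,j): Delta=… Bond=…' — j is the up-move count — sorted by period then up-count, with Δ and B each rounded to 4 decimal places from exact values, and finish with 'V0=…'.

Risk-neutral probability p* = (R−d)/(u−d) = (1.05−0.88)/(1.23−0.88) = 0.4857.
Payoff layer (t=1): V(1,0)=5.0000, V(1,1)=0.0000
  t=0,j=0: stock 200.0000 → up 246.0000 (V=0.0000), down 176.0000 (V=5.0000). Price 2.4490; hedge Δ=-0.0714, bond B=16.7347.
The time-0 hedge costs 2.4490, which is the no-arbitrage price.

(0,0): Delta=-0.0714 Bond=16.7347
V0=2.4490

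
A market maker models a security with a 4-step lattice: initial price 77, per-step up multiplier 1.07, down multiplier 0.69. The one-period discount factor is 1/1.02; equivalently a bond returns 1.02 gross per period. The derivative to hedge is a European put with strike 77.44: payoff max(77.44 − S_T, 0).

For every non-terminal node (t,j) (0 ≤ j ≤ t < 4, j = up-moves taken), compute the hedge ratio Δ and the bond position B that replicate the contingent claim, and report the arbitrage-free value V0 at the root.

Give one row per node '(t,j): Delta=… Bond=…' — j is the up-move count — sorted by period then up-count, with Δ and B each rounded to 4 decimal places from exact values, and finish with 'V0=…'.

(0,0): Delta=-0.5045 Bond=45.7341
(1,0): Delta=-1.0000 Bond=72.9734
(1,1): Delta=-0.4561 Bond=42.6602
(2,0): Delta=-1.0000 Bond=74.4329
(2,1): Delta=-1.0000 Bond=74.4329
(2,2): Delta=-0.4030 Bond=38.8286
(3,0): Delta=-1.0000 Bond=75.9216
(3,1): Delta=-1.0000 Bond=75.9216
(3,2): Delta=-1.0000 Bond=75.9216
(3,3): Delta=-0.3446 Bond=34.1027
V0=6.8858

The replicating-portfolio and risk-neutral prices coincide; use p* = (1.02−0.69)/(1.07−0.69) = 0.8684 for the latter.
Payoff layer (t=4): V(4,0)=59.9863, V(4,1)=50.3741, V(4,2)=35.4683, V(4,3)=12.3535, V(4,4)=0.0000
(3,0): S=25.2952. Δ = (V_up−V_dn)/(S_up−S_dn) = (50.3741−59.9863)/(27.0659−17.4537) = -1.0000. V = [p*·50.3741 + (1−p*)·59.9863]/1.02 = 50.6264. B = V − Δ·S = 75.9216.
(3,1): S=39.2259. Δ = (V_up−V_dn)/(S_up−S_dn) = (35.4683−50.3741)/(41.9717−27.0659) = -1.0000. V = [p*·35.4683 + (1−p*)·50.3741]/1.02 = 36.6957. B = V − Δ·S = 75.9216.
(3,2): S=60.8285. Δ = (V_up−V_dn)/(S_up−S_dn) = (12.3535−35.4683)/(65.0865−41.9717) = -1.0000. V = [p*·12.3535 + (1−p*)·35.4683]/1.02 = 15.0930. B = V − Δ·S = 75.9216.
(3,3): S=94.3283. Δ = (V_up−V_dn)/(S_up−S_dn) = (0.0000−12.3535)/(100.9313−65.0865) = -0.3446. V = [p*·0.0000 + (1−p*)·12.3535]/1.02 = 1.5936. B = V − Δ·S = 34.1027.
(2,0): S=36.6597. Δ = (V_up−V_dn)/(S_up−S_dn) = (36.6957−50.6264)/(39.2259−25.2952) = -1.0000. V = [p*·36.6957 + (1−p*)·50.6264]/1.02 = 37.7732. B = V − Δ·S = 74.4329.
(2,1): S=56.8491. Δ = (V_up−V_dn)/(S_up−S_dn) = (15.0930−36.6957)/(60.8285−39.2259) = -1.0000. V = [p*·15.0930 + (1−p*)·36.6957]/1.02 = 17.5838. B = V − Δ·S = 74.4329.
(2,2): S=88.1573. Δ = (V_up−V_dn)/(S_up−S_dn) = (1.5936−15.0930)/(94.3283−60.8285) = -0.4030. V = [p*·1.5936 + (1−p*)·15.0930]/1.02 = 3.3038. B = V − Δ·S = 38.8286.
(1,0): S=53.1300. Δ = (V_up−V_dn)/(S_up−S_dn) = (17.5838−37.7732)/(56.8491−36.6597) = -1.0000. V = [p*·17.5838 + (1−p*)·37.7732]/1.02 = 19.8434. B = V − Δ·S = 72.9734.
(1,1): S=82.3900. Δ = (V_up−V_dn)/(S_up−S_dn) = (3.3038−17.5838)/(88.1573−56.8491) = -0.4561. V = [p*·3.3038 + (1−p*)·17.5838]/1.02 = 5.0811. B = V − Δ·S = 42.6602.
(0,0): S=77.0000. Δ = (V_up−V_dn)/(S_up−S_dn) = (5.0811−19.8434)/(82.3900−53.1300) = -0.5045. V = [p*·5.0811 + (1−p*)·19.8434]/1.02 = 6.8858. B = V − Δ·S = 45.7341.
Check: Δ(0,0)·S0 + B(0,0) = 6.8858 = V0.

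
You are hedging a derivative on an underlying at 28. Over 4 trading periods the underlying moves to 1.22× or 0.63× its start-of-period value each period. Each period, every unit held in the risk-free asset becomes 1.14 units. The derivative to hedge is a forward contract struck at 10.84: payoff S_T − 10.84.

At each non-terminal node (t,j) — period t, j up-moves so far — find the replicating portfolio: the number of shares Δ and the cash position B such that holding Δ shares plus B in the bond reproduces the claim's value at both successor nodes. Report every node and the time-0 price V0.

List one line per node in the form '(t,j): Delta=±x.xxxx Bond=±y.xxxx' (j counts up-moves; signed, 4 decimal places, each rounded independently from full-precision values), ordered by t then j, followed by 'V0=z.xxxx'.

(0,0): Delta=1.0000 Bond=-6.4182
(1,0): Delta=1.0000 Bond=-7.3167
(1,1): Delta=1.0000 Bond=-7.3167
(2,0): Delta=1.0000 Bond=-8.3410
(2,1): Delta=1.0000 Bond=-8.3410
(2,2): Delta=1.0000 Bond=-8.3410
(3,0): Delta=1.0000 Bond=-9.5088
(3,1): Delta=1.0000 Bond=-9.5088
(3,2): Delta=1.0000 Bond=-9.5088
(3,3): Delta=1.0000 Bond=-9.5088
V0=21.5818

No-arbitrage ⇒ martingale measure with p* = (R−d)/(u−d) = 0.8644.
At expiry t=4: V(4,0)=-6.4292, V(4,1)=-2.2984, V(4,2)=5.7009, V(4,3)=21.1916, V(4,4)=51.1894
Node (3,0) S=7.0013: V=(p*·-2.2984+(1−p*)·-6.4292)/1.14=-2.5075; Δ=(-2.2984−-6.4292)/(8.5416−4.4108)=1.0000; B=V−Δ·S=-9.5088
Node (3,1) S=13.5581: V=(p*·5.7009+(1−p*)·-2.2984)/1.14=4.0493; Δ=(5.7009−-2.2984)/(16.5409−8.5416)=1.0000; B=V−Δ·S=-9.5088
Node (3,2) S=26.2554: V=(p*·21.1916+(1−p*)·5.7009)/1.14=16.7466; Δ=(21.1916−5.7009)/(32.0316−16.5409)=1.0000; B=V−Δ·S=-9.5088
Node (3,3) S=50.8437: V=(p*·51.1894+(1−p*)·21.1916)/1.14=41.3350; Δ=(51.1894−21.1916)/(62.0294−32.0316)=1.0000; B=V−Δ·S=-9.5088
Node (2,0) S=11.1132: V=(p*·4.0493+(1−p*)·-2.5075)/1.14=2.7722; Δ=(4.0493−-2.5075)/(13.5581−7.0013)=1.0000; B=V−Δ·S=-8.3410
Node (2,1) S=21.5208: V=(p*·16.7466+(1−p*)·4.0493)/1.14=13.1798; Δ=(16.7466−4.0493)/(26.2554−13.5581)=1.0000; B=V−Δ·S=-8.3410
Node (2,2) S=41.6752: V=(p*·41.3350+(1−p*)·16.7466)/1.14=33.3342; Δ=(41.3350−16.7466)/(50.8437−26.2554)=1.0000; B=V−Δ·S=-8.3410
Node (1,0) S=17.6400: V=(p*·13.1798+(1−p*)·2.7722)/1.14=10.3233; Δ=(13.1798−2.7722)/(21.5208−11.1132)=1.0000; B=V−Δ·S=-7.3167
Node (1,1) S=34.1600: V=(p*·33.3342+(1−p*)·13.1798)/1.14=26.8433; Δ=(33.3342−13.1798)/(41.6752−21.5208)=1.0000; B=V−Δ·S=-7.3167
Node (0,0) S=28.0000: V=(p*·26.8433+(1−p*)·10.3233)/1.14=21.5818; Δ=(26.8433−10.3233)/(34.1600−17.6400)=1.0000; B=V−Δ·S=-6.4182
The time-0 hedge costs 21.5818, which is the no-arbitrage price.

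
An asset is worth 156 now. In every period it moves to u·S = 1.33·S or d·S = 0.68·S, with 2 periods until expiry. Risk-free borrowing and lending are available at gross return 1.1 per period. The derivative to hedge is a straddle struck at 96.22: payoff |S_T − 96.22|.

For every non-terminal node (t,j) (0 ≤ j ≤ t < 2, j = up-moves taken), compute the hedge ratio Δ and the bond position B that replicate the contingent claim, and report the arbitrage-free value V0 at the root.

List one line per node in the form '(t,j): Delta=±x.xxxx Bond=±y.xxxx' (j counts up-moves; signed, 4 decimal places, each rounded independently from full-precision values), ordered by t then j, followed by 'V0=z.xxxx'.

The replicating-portfolio and risk-neutral prices coincide; use p* = (1.1−0.68)/(1.33−0.68) = 0.6462 for the latter.
At expiry t=2: V(2,0)=24.0856, V(2,1)=44.8664, V(2,2)=179.7284
Node (1,0) S=106.0800: V=(p*·44.8664+(1−p*)·24.0856)/1.1=34.1029; Δ=(44.8664−24.0856)/(141.0864−72.1344)=0.3014; B=V−Δ·S=2.1324
Node (1,1) S=207.4800: V=(p*·179.7284+(1−p*)·44.8664)/1.1=120.0073; Δ=(179.7284−44.8664)/(275.9484−141.0864)=1.0000; B=V−Δ·S=-87.4727
Node (0,0) S=156.0000: V=(p*·120.0073+(1−p*)·34.1029)/1.1=81.4639; Δ=(120.0073−34.1029)/(207.4800−106.0800)=0.8472; B=V−Δ·S=-50.6966
The time-0 hedge costs 81.4639, which is the no-arbitrage price.

(0,0): Delta=0.8472 Bond=-50.6966
(1,0): Delta=0.3014 Bond=2.1324
(1,1): Delta=1.0000 Bond=-87.4727
V0=81.4639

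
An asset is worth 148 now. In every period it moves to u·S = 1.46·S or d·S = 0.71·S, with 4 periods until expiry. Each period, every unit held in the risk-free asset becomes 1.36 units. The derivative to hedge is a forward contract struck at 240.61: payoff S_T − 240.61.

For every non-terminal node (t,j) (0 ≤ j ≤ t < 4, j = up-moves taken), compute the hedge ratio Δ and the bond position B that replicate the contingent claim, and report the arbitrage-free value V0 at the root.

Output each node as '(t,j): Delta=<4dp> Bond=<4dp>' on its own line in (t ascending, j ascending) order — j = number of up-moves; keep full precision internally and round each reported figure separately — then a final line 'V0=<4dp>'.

Since d<R<u, set p* = (R−d)/(u−d) = 0.8667; price each node as the discounted p*-expectation of its children.
Terminal payoffs: V(4,0)=-203.0007, V(4,1)=-163.2726, V(4,2)=-81.5781, V(4,3)=86.4133, V(4,4)=431.8603
(3,0): S=52.9708. Δ = (V_up−V_dn)/(S_up−S_dn) = (-163.2726−-203.0007)/(77.3374−37.6093) = 1.0000. V = [p*·-163.2726 + (1−p*)·-203.0007]/1.36 = -123.9483. B = V − Δ·S = -176.9191.
(3,1): S=108.9259. Δ = (V_up−V_dn)/(S_up−S_dn) = (-81.5781−-163.2726)/(159.0319−77.3374) = 1.0000. V = [p*·-81.5781 + (1−p*)·-163.2726]/1.36 = -67.9932. B = V − Δ·S = -176.9191.
(3,2): S=223.9885. Δ = (V_up−V_dn)/(S_up−S_dn) = (86.4133−-81.5781)/(327.0233−159.0319) = 1.0000. V = [p*·86.4133 + (1−p*)·-81.5781]/1.36 = 47.0694. B = V − Δ·S = -176.9191.
(3,3): S=460.5961. Δ = (V_up−V_dn)/(S_up−S_dn) = (431.8603−86.4133)/(672.4703−327.0233) = 1.0000. V = [p*·431.8603 + (1−p*)·86.4133]/1.36 = 283.6770. B = V − Δ·S = -176.9191.
(2,0): S=74.6068. Δ = (V_up−V_dn)/(S_up−S_dn) = (-67.9932−-123.9483)/(108.9259−52.9708) = 1.0000. V = [p*·-67.9932 + (1−p*)·-123.9483]/1.36 = -55.4808. B = V − Δ·S = -130.0876.
(2,1): S=153.4168. Δ = (V_up−V_dn)/(S_up−S_dn) = (47.0694−-67.9932)/(223.9885−108.9259) = 1.0000. V = [p*·47.0694 + (1−p*)·-67.9932]/1.36 = 23.3292. B = V − Δ·S = -130.0876.
(2,2): S=315.4768. Δ = (V_up−V_dn)/(S_up−S_dn) = (283.6770−47.0694)/(460.5961−223.9885) = 1.0000. V = [p*·283.6770 + (1−p*)·47.0694]/1.36 = 185.3892. B = V − Δ·S = -130.0876.
(1,0): S=105.0800. Δ = (V_up−V_dn)/(S_up−S_dn) = (23.3292−-55.4808)/(153.4168−74.6068) = 1.0000. V = [p*·23.3292 + (1−p*)·-55.4808]/1.36 = 9.4274. B = V − Δ·S = -95.6526.
(1,1): S=216.0800. Δ = (V_up−V_dn)/(S_up−S_dn) = (185.3892−23.3292)/(315.4768−153.4168) = 1.0000. V = [p*·185.3892 + (1−p*)·23.3292]/1.36 = 120.4274. B = V − Δ·S = -95.6526.
(0,0): S=148.0000. Δ = (V_up−V_dn)/(S_up−S_dn) = (120.4274−9.4274)/(216.0800−105.0800) = 1.0000. V = [p*·120.4274 + (1−p*)·9.4274]/1.36 = 77.6672. B = V − Δ·S = -70.3328.
Self-financing check: at every node Δ·S+B equals the discounted successor values.

(0,0): Delta=1.0000 Bond=-70.3328
(1,0): Delta=1.0000 Bond=-95.6526
(1,1): Delta=1.0000 Bond=-95.6526
(2,0): Delta=1.0000 Bond=-130.0876
(2,1): Delta=1.0000 Bond=-130.0876
(2,2): Delta=1.0000 Bond=-130.0876
(3,0): Delta=1.0000 Bond=-176.9191
(3,1): Delta=1.0000 Bond=-176.9191
(3,2): Delta=1.0000 Bond=-176.9191
(3,3): Delta=1.0000 Bond=-176.9191
V0=77.6672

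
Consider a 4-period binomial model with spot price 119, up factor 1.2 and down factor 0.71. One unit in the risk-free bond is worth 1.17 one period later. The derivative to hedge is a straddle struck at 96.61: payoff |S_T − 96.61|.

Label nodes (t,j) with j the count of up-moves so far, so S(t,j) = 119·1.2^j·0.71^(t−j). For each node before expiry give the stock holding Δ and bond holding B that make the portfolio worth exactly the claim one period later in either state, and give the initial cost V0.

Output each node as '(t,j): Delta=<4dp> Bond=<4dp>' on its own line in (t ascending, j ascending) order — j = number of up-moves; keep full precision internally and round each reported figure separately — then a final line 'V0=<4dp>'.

No-arbitrage ⇒ martingale measure with p* = (R−d)/(u−d) = 0.9388.
Payoff layer (t=4): V(4,0)=66.3701, V(4,1)=45.5003, V(4,2)=10.2274, V(4,3)=49.3887, V(4,4)=150.1484
Node (3,0) S=42.5914: V=(p*·45.5003+(1−p*)·66.3701)/1.17=39.9812; Δ=(45.5003−66.3701)/(51.1097−30.2399)=-1.0000; B=V−Δ·S=82.5726
Node (3,1) S=71.9855: V=(p*·10.2274+(1−p*)·45.5003)/1.17=10.5872; Δ=(10.2274−45.5003)/(86.3826−51.1097)=-1.0000; B=V−Δ·S=82.5726
Node (3,2) S=121.6656: V=(p*·49.3887+(1−p*)·10.2274)/1.17=40.1633; Δ=(49.3887−10.2274)/(145.9987−86.3826)=0.6569; B=V−Δ·S=-39.7577
Node (3,3) S=205.6320: V=(p*·150.1484+(1−p*)·49.3887)/1.17=123.0594; Δ=(150.1484−49.3887)/(246.7584−145.9987)=1.0000; B=V−Δ·S=-82.5726
Node (2,0) S=59.9879: V=(p*·10.5872+(1−p*)·39.9812)/1.17=10.5870; Δ=(10.5872−39.9812)/(71.9855−42.5914)=-1.0000; B=V−Δ·S=70.5749
Node (2,1) S=101.3880: V=(p*·40.1633+(1−p*)·10.5872)/1.17=32.7799; Δ=(40.1633−10.5872)/(121.6656−71.9855)=0.5953; B=V−Δ·S=-27.5796
Node (2,2) S=171.3600: V=(p*·123.0594+(1−p*)·40.1633)/1.17=100.8411; Δ=(123.0594−40.1633)/(205.6320−121.6656)=0.9873; B=V−Δ·S=-68.3345
Node (1,0) S=84.4900: V=(p*·32.7799+(1−p*)·10.5870)/1.17=26.8557; Δ=(32.7799−10.5870)/(101.3880−59.9879)=0.5361; B=V−Δ·S=-18.4360
Node (1,1) S=142.8000: V=(p*·100.8411+(1−p*)·32.7799)/1.17=82.6274; Δ=(100.8411−32.7799)/(171.3600−101.3880)=0.9727; B=V−Δ·S=-56.2729
Node (0,0) S=119.0000: V=(p*·82.6274+(1−p*)·26.8557)/1.17=67.7033; Δ=(82.6274−26.8557)/(142.8000−84.4900)=0.9565; B=V−Δ·S=-46.1165
Each (Δ,B) replicates both successor values, so the strategy is self-financing and V0 is arbitrage-free.

(0,0): Delta=0.9565 Bond=-46.1165
(1,0): Delta=0.5361 Bond=-18.4360
(1,1): Delta=0.9727 Bond=-56.2729
(2,0): Delta=-1.0000 Bond=70.5749
(2,1): Delta=0.5953 Bond=-27.5796
(2,2): Delta=0.9873 Bond=-68.3345
(3,0): Delta=-1.0000 Bond=82.5726
(3,1): Delta=-1.0000 Bond=82.5726
(3,2): Delta=0.6569 Bond=-39.7577
(3,3): Delta=1.0000 Bond=-82.5726
V0=67.7033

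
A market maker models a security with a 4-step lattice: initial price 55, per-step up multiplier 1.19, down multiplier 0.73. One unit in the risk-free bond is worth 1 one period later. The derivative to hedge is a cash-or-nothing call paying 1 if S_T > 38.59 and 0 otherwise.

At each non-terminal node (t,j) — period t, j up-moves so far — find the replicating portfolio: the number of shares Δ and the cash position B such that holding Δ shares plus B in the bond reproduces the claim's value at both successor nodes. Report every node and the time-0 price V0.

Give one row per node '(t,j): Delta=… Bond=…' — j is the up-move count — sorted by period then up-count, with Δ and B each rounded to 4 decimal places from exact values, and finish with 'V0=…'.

(0,0): Delta=0.0119 Bond=0.1524
(1,0): Delta=0.0263 Bond=-0.4250
(1,1): Delta=0.0057 Bond=0.5587
(2,0): Delta=0.0435 Bond=-0.9315
(2,1): Delta=0.0188 Bond=-0.0685
(2,2): Delta=0.0000 Bond=1.0000
(3,0): Delta=0.0000 Bond=0.0000
(3,1): Delta=0.0623 Bond=-1.5870
(3,2): Delta=0.0000 Bond=1.0000
(3,3): Delta=0.0000 Bond=1.0000
V0=0.8054

Under the risk-neutral measure, an up-move has probability p* = (R−d)/(u−d) = 0.5870 and values discount at R = 1.
Terminal values V(4,·): V(4,0)=0.0000, V(4,1)=0.0000, V(4,2)=1.0000, V(4,3)=1.0000, V(4,4)=1.0000
  t=3,j=0: stock 21.3959 → up 25.4612 (V=0.0000), down 15.6190 (V=0.0000). Price 0.0000; hedge Δ=0.0000, bond B=0.0000.
  t=3,j=1: stock 34.8783 → up 41.5052 (V=1.0000), down 25.4612 (V=0.0000). Price 0.5870; hedge Δ=0.0623, bond B=-1.5870.
  t=3,j=2: stock 56.8564 → up 67.6591 (V=1.0000), down 41.5052 (V=1.0000). Price 1.0000; hedge Δ=0.0000, bond B=1.0000.
  t=3,j=3: stock 92.6837 → up 110.2937 (V=1.0000), down 67.6591 (V=1.0000). Price 1.0000; hedge Δ=0.0000, bond B=1.0000.
  t=2,j=0: stock 29.3095 → up 34.8783 (V=0.5870), down 21.3959 (V=0.0000). Price 0.3445; hedge Δ=0.0435, bond B=-0.9315.
  t=2,j=1: stock 47.7785 → up 56.8564 (V=1.0000), down 34.8783 (V=0.5870). Price 0.8294; hedge Δ=0.0188, bond B=-0.0685.
  t=2,j=2: stock 77.8855 → up 92.6837 (V=1.0000), down 56.8564 (V=1.0000). Price 1.0000; hedge Δ=0.0000, bond B=1.0000.
  t=1,j=0: stock 40.1500 → up 47.7785 (V=0.8294), down 29.3095 (V=0.3445). Price 0.6291; hedge Δ=0.0263, bond B=-0.4250.
  t=1,j=1: stock 65.4500 → up 77.8855 (V=1.0000), down 47.7785 (V=0.8294). Price 0.9295; hedge Δ=0.0057, bond B=0.5587.
  t=0,j=0: stock 55.0000 → up 65.4500 (V=0.9295), down 40.1500 (V=0.6291). Price 0.8054; hedge Δ=0.0119, bond B=0.1524.
Root portfolio cost Δ·55+B reproduces V0=0.8054.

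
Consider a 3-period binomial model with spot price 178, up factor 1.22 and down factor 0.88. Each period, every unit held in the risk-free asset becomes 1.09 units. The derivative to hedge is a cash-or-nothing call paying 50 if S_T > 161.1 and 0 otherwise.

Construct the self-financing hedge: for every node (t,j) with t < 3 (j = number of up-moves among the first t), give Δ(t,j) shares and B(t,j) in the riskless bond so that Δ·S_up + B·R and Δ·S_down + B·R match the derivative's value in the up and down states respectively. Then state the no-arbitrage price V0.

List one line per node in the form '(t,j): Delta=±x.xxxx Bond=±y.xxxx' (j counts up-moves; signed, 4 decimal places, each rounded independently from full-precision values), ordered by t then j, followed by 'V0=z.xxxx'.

Risk-neutral probability p* = (R−d)/(u−d) = (1.09−0.88)/(1.22−0.88) = 0.6176.
At expiry t=3: V(3,0)=0.0000, V(3,1)=50.0000, V(3,2)=50.0000, V(3,3)=50.0000
(2,0): S=137.8432. Δ = (V_up−V_dn)/(S_up−S_dn) = (50.0000−0.0000)/(168.1687−121.3020) = 1.0669. V = [p*·50.0000 + (1−p*)·0.0000]/1.09 = 28.3324. B = V − Δ·S = -118.7264.
(2,1): S=191.1008. Δ = (V_up−V_dn)/(S_up−S_dn) = (50.0000−50.0000)/(233.1430−168.1687) = 0.0000. V = [p*·50.0000 + (1−p*)·50.0000]/1.09 = 45.8716. B = V − Δ·S = 45.8716.
(2,2): S=264.9352. Δ = (V_up−V_dn)/(S_up−S_dn) = (50.0000−50.0000)/(323.2209−233.1430) = 0.0000. V = [p*·50.0000 + (1−p*)·50.0000]/1.09 = 45.8716. B = V − Δ·S = 45.8716.
(1,0): S=156.6400. Δ = (V_up−V_dn)/(S_up−S_dn) = (45.8716−28.3324)/(191.1008−137.8432) = 0.3293. V = [p*·45.8716 + (1−p*)·28.3324]/1.09 = 35.9316. B = V − Δ·S = -15.6541.
(1,1): S=217.1600. Δ = (V_up−V_dn)/(S_up−S_dn) = (45.8716−45.8716)/(264.9352−191.1008) = 0.0000. V = [p*·45.8716 + (1−p*)·45.8716]/1.09 = 42.0840. B = V − Δ·S = 42.0840.
(0,0): S=178.0000. Δ = (V_up−V_dn)/(S_up−S_dn) = (42.0840−35.9316)/(217.1600−156.6400) = 0.1017. V = [p*·42.0840 + (1−p*)·35.9316]/1.09 = 36.4510. B = V − Δ·S = 18.3557.
Check: Δ(0,0)·S0 + B(0,0) = 36.4510 = V0.

(0,0): Delta=0.1017 Bond=18.3557
(1,0): Delta=0.3293 Bond=-15.6541
(1,1): Delta=0.0000 Bond=42.0840
(2,0): Delta=1.0669 Bond=-118.7264
(2,1): Delta=0.0000 Bond=45.8716
(2,2): Delta=0.0000 Bond=45.8716
V0=36.4510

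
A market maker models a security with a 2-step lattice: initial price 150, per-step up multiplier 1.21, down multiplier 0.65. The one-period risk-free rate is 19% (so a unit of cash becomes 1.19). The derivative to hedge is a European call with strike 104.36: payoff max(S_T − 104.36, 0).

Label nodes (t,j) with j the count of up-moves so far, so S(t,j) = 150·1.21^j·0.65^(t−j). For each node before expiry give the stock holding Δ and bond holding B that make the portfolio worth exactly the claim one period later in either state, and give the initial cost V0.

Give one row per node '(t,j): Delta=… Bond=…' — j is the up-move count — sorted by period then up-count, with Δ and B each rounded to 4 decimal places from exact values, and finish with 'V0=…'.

(0,0): Delta=0.9854 Bond=-71.4619
(1,0): Delta=0.2494 Bond=-13.2799
(1,1): Delta=1.0000 Bond=-87.6975
V0=76.3416

No-arbitrage ⇒ martingale measure with p* = (R−d)/(u−d) = 0.9643.
Terminal payoffs: V(2,0)=0.0000, V(2,1)=13.6150, V(2,2)=115.2550
Node (1,0) S=97.5000: V=(p*·13.6150+(1−p*)·0.0000)/1.19=11.0326; Δ=(13.6150−0.0000)/(117.9750−63.3750)=0.2494; B=V−Δ·S=-13.2799
Node (1,1) S=181.5000: V=(p*·115.2550+(1−p*)·13.6150)/1.19=93.8025; Δ=(115.2550−13.6150)/(219.6150−117.9750)=1.0000; B=V−Δ·S=-87.6975
Node (0,0) S=150.0000: V=(p*·93.8025+(1−p*)·11.0326)/1.19=76.3416; Δ=(93.8025−11.0326)/(181.5000−97.5000)=0.9854; B=V−Δ·S=-71.4619
Root portfolio cost Δ·150+B reproduces V0=76.3416.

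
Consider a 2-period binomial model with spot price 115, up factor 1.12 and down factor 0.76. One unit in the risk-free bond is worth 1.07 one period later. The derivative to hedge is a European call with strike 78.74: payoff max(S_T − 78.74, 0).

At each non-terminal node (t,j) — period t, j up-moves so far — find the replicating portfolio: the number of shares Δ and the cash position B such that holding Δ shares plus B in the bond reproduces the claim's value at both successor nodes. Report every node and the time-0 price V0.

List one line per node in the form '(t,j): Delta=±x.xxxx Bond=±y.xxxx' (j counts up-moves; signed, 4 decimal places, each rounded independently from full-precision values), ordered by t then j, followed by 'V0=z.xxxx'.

(0,0): Delta=0.9614 Bond=-64.1264
(1,0): Delta=0.6086 Bond=-37.7790
(1,1): Delta=1.0000 Bond=-73.5888
V0=46.4329

Since d<R<u, set p* = (R−d)/(u−d) = 0.8611; price each node as the discounted p*-expectation of its children.
Payoff layer (t=2): V(2,0)=0.0000, V(2,1)=19.1480, V(2,2)=65.5160
  t=1,j=0: stock 87.4000 → up 97.8880 (V=19.1480), down 66.4240 (V=0.0000). Price 15.4099; hedge Δ=0.6086, bond B=-37.7790.
  t=1,j=1: stock 128.8000 → up 144.2560 (V=65.5160), down 97.8880 (V=19.1480). Price 55.2112; hedge Δ=1.0000, bond B=-73.5888.
  t=0,j=0: stock 115.0000 → up 128.8000 (V=55.2112), down 87.4000 (V=15.4099). Price 46.4329; hedge Δ=0.9614, bond B=-64.1264.
The time-0 hedge costs 46.4329, which is the no-arbitrage price.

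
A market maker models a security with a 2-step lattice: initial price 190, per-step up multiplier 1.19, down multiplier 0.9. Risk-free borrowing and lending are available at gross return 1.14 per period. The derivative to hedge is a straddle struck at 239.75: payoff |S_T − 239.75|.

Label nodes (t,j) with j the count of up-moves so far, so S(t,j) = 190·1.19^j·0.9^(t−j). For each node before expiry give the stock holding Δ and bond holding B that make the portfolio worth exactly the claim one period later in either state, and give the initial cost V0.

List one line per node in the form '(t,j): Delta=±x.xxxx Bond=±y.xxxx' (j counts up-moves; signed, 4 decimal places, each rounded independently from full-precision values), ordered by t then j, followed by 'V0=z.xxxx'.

(0,0): Delta=-0.2277 Bond=68.6344
(1,0): Delta=-1.0000 Bond=210.3070
(1,1): Delta=-0.1060 Bond=50.7299
V0=25.3720

No-arbitrage ⇒ martingale measure with p* = (R−d)/(u−d) = 0.8276.
At expiry t=2: V(2,0)=85.8500, V(2,1)=36.2600, V(2,2)=29.3090
(1,0): S=171.0000. Δ = (V_up−V_dn)/(S_up−S_dn) = (36.2600−85.8500)/(203.4900−153.9000) = -1.0000. V = [p*·36.2600 + (1−p*)·85.8500]/1.14 = 39.3070. B = V − Δ·S = 210.3070.
(1,1): S=226.1000. Δ = (V_up−V_dn)/(S_up−S_dn) = (29.3090−36.2600)/(269.0590−203.4900) = -0.1060. V = [p*·29.3090 + (1−p*)·36.2600]/1.14 = 26.7609. B = V − Δ·S = 50.7299.
(0,0): S=190.0000. Δ = (V_up−V_dn)/(S_up−S_dn) = (26.7609−39.3070)/(226.1000−171.0000) = -0.2277. V = [p*·26.7609 + (1−p*)·39.3070]/1.14 = 25.3720. B = V − Δ·S = 68.6344.
Each (Δ,B) replicates both successor values, so the strategy is self-financing and V0 is arbitrage-free.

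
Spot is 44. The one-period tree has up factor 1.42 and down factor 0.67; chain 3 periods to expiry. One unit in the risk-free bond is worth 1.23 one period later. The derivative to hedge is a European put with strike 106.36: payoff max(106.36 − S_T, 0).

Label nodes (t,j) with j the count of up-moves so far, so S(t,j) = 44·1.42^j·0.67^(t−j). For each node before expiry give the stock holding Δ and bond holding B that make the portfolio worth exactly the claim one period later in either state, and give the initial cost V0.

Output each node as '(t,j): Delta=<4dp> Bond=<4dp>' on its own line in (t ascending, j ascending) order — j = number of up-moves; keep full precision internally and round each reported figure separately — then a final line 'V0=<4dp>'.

Risk-neutral probability p* = (R−d)/(u−d) = (1.23−0.67)/(1.42−0.67) = 0.7467.
Terminal payoffs: V(3,0)=93.1264, V(3,1)=78.3127, V(3,2)=46.9165, V(3,3)=0.0000
Node (2,0) S=19.7516: V=(p*·78.3127+(1−p*)·93.1264)/1.23=66.7199; Δ=(78.3127−93.1264)/(28.0473−13.2336)=-1.0000; B=V−Δ·S=86.4715
Node (2,1) S=41.8616: V=(p*·46.9165+(1−p*)·78.3127)/1.23=44.6099; Δ=(46.9165−78.3127)/(59.4435−28.0473)=-1.0000; B=V−Δ·S=86.4715
Node (2,2) S=88.7216: V=(p*·0.0000+(1−p*)·46.9165)/1.23=9.6630; Δ=(0.0000−46.9165)/(125.9847−59.4435)=-0.7051; B=V−Δ·S=72.2184
Node (1,0) S=29.4800: V=(p*·44.6099+(1−p*)·66.7199)/1.23=40.8221; Δ=(44.6099−66.7199)/(41.8616−19.7516)=-1.0000; B=V−Δ·S=70.3021
Node (1,1) S=62.4800: V=(p*·9.6630+(1−p*)·44.6099)/1.23=15.0539; Δ=(9.6630−44.6099)/(88.7216−41.8616)=-0.7458; B=V−Δ·S=61.6498
Node (0,0) S=44.0000: V=(p*·15.0539+(1−p*)·40.8221)/1.23=17.5462; Δ=(15.0539−40.8221)/(62.4800−29.4800)=-0.7809; B=V−Δ·S=51.9038
Each (Δ,B) replicates both successor values, so the strategy is self-financing and V0 is arbitrage-free.

(0,0): Delta=-0.7809 Bond=51.9038
(1,0): Delta=-1.0000 Bond=70.3021
(1,1): Delta=-0.7458 Bond=61.6498
(2,0): Delta=-1.0000 Bond=86.4715
(2,1): Delta=-1.0000 Bond=86.4715
(2,2): Delta=-0.7051 Bond=72.2184
V0=17.5462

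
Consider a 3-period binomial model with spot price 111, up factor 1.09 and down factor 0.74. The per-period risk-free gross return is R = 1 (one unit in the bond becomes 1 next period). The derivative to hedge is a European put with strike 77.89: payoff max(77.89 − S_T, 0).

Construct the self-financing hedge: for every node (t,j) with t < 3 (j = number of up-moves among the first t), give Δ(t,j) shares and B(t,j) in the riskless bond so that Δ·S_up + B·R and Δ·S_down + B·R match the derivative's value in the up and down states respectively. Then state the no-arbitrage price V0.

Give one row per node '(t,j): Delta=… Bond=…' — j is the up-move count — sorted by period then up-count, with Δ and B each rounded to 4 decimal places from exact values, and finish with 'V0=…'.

Since d<R<u, set p* = (R−d)/(u−d) = 0.7429; price each node as the discounted p*-expectation of its children.
Payoff layer (t=3): V(3,0)=32.9101, V(3,1)=11.6359, V(3,2)=0.0000, V(3,3)=0.0000
(2,0): S=60.7836. Δ = (V_up−V_dn)/(S_up−S_dn) = (11.6359−32.9101)/(66.2541−44.9799) = -1.0000. V = [p*·11.6359 + (1−p*)·32.9101]/1 = 17.1064. B = V − Δ·S = 77.8900.
(2,1): S=89.5326. Δ = (V_up−V_dn)/(S_up−S_dn) = (0.0000−11.6359)/(97.5905−66.2541) = -0.3713. V = [p*·0.0000 + (1−p*)·11.6359]/1 = 2.9921. B = V − Δ·S = 36.2374.
(2,2): S=131.8791. Δ = (V_up−V_dn)/(S_up−S_dn) = (0.0000−0.0000)/(143.7482−97.5905) = 0.0000. V = [p*·0.0000 + (1−p*)·0.0000]/1 = 0.0000. B = V − Δ·S = 0.0000.
(1,0): S=82.1400. Δ = (V_up−V_dn)/(S_up−S_dn) = (2.9921−17.1064)/(89.5326−60.7836) = -0.4909. V = [p*·2.9921 + (1−p*)·17.1064]/1 = 6.6215. B = V − Δ·S = 46.9481.
(1,1): S=120.9900. Δ = (V_up−V_dn)/(S_up−S_dn) = (0.0000−2.9921)/(131.8791−89.5326) = -0.0707. V = [p*·0.0000 + (1−p*)·2.9921]/1 = 0.7694. B = V − Δ·S = 9.3182.
(0,0): S=111.0000. Δ = (V_up−V_dn)/(S_up−S_dn) = (0.7694−6.6215)/(120.9900−82.1400) = -0.1506. V = [p*·0.7694 + (1−p*)·6.6215]/1 = 2.2742. B = V − Δ·S = 18.9945.
Check: Δ(0,0)·S0 + B(0,0) = 2.2742 = V0.

(0,0): Delta=-0.1506 Bond=18.9945
(1,0): Delta=-0.4909 Bond=46.9481
(1,1): Delta=-0.0707 Bond=9.3182
(2,0): Delta=-1.0000 Bond=77.8900
(2,1): Delta=-0.3713 Bond=36.2374
(2,2): Delta=0.0000 Bond=0.0000
V0=2.2742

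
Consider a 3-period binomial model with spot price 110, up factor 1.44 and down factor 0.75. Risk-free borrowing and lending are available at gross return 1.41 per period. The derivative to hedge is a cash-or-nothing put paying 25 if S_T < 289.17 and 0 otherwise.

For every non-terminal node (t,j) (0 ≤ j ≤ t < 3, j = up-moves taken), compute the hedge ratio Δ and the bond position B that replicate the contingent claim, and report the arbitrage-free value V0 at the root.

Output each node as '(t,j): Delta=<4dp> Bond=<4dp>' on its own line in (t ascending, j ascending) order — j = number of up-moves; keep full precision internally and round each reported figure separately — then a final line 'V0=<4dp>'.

(0,0): Delta=-0.1516 Bond=17.7875
(1,0): Delta=0.0000 Bond=12.5748
(1,1): Delta=-0.1552 Bond=25.6488
(2,0): Delta=0.0000 Bond=17.7305
(2,1): Delta=0.0000 Bond=17.7305
(2,2): Delta=-0.1588 Bond=37.0028
V0=1.1134

Since d<R<u, set p* = (R−d)/(u−d) = 0.9565; price each node as the discounted p*-expectation of its children.
At expiry t=3: V(3,0)=25.0000, V(3,1)=25.0000, V(3,2)=25.0000, V(3,3)=0.0000
Node (2,0) S=61.8750: V=(p*·25.0000+(1−p*)·25.0000)/1.41=17.7305; Δ=(25.0000−25.0000)/(89.1000−46.4062)=0.0000; B=V−Δ·S=17.7305
Node (2,1) S=118.8000: V=(p*·25.0000+(1−p*)·25.0000)/1.41=17.7305; Δ=(25.0000−25.0000)/(171.0720−89.1000)=0.0000; B=V−Δ·S=17.7305
Node (2,2) S=228.0960: V=(p*·0.0000+(1−p*)·25.0000)/1.41=0.7709; Δ=(0.0000−25.0000)/(328.4582−171.0720)=-0.1588; B=V−Δ·S=37.0028
Node (1,0) S=82.5000: V=(p*·17.7305+(1−p*)·17.7305)/1.41=12.5748; Δ=(17.7305−17.7305)/(118.8000−61.8750)=0.0000; B=V−Δ·S=12.5748
Node (1,1) S=158.4000: V=(p*·0.7709+(1−p*)·17.7305)/1.41=1.0697; Δ=(0.7709−17.7305)/(228.0960−118.8000)=-0.1552; B=V−Δ·S=25.6488
Node (0,0) S=110.0000: V=(p*·1.0697+(1−p*)·12.5748)/1.41=1.1134; Δ=(1.0697−12.5748)/(158.4000−82.5000)=-0.1516; B=V−Δ·S=17.7875
Check: Δ(0,0)·S0 + B(0,0) = 1.1134 = V0.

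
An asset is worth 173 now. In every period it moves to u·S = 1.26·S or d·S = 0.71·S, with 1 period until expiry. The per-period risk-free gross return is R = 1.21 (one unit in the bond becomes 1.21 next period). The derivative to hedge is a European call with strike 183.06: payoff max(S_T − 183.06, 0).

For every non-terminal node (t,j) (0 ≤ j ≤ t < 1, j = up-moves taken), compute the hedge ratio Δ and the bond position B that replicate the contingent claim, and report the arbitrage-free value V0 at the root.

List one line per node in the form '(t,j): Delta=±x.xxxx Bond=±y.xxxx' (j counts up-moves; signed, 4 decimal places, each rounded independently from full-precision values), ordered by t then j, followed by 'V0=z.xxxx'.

Risk-neutral probability p* = (R−d)/(u−d) = (1.21−0.71)/(1.26−0.71) = 0.9091.
At expiry t=1: V(1,0)=0.0000, V(1,1)=34.9200
(0,0): S=173.0000. Δ = (V_up−V_dn)/(S_up−S_dn) = (34.9200−0.0000)/(217.9800−122.8300) = 0.3670. V = [p*·34.9200 + (1−p*)·0.0000]/1.21 = 26.2359. B = V − Δ·S = -37.2550.
Root portfolio cost Δ·173+B reproduces V0=26.2359.

(0,0): Delta=0.3670 Bond=-37.2550
V0=26.2359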